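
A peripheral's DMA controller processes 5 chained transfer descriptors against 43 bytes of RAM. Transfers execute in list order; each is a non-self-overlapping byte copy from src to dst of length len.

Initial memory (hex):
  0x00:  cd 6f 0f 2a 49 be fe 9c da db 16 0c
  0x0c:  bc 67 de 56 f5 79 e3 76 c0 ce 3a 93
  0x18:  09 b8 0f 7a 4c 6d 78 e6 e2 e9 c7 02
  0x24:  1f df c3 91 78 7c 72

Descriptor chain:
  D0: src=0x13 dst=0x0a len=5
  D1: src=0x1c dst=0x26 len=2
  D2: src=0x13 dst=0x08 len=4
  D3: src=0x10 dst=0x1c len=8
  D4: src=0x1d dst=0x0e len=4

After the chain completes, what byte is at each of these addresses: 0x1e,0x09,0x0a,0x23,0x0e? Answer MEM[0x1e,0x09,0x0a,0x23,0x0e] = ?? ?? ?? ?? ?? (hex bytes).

#0 dst[0x0a+5] := {0x76,0xc0,0xce,0x3a,0x93}
#1 dst[0x26+2] := {0x4c,0x6d}
#2 dst[0x08+4] := {0x76,0xc0,0xce,0x3a}
#3 dst[0x1c+8] := {0xf5,0x79,0xe3,0x76,0xc0,0xce,0x3a,0x93}
#4 dst[0x0e+4] := {0x79,0xe3,0x76,0xc0}
query mem[0x1e]=0xe3, mem[0x09]=0xc0, mem[0x0a]=0xce, mem[0x23]=0x93, mem[0x0e]=0x79

MEM[0x1e,0x09,0x0a,0x23,0x0e] = e3 c0 ce 93 79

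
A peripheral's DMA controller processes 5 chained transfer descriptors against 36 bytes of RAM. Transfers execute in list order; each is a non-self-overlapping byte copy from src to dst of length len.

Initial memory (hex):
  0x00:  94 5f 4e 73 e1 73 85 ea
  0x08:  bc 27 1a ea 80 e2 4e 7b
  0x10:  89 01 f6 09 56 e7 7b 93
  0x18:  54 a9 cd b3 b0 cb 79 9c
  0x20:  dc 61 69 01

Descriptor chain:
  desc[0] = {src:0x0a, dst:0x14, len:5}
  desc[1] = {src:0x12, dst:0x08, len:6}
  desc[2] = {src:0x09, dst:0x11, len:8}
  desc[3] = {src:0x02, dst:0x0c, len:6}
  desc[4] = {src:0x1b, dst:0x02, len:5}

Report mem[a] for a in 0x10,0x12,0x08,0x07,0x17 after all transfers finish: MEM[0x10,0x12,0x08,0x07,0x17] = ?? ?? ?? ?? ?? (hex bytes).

[0] 0x0a->0x14 len=5 : 1a ea 80 e2 4e
[1] 0x12->0x08 len=6 : f6 09 1a ea 80 e2
[2] 0x09->0x11 len=8 : 09 1a ea 80 e2 4e 7b 89
[3] 0x02->0x0c len=6 : 4e 73 e1 73 85 ea
[4] 0x1b->0x02 len=5 : b3 b0 cb 79 9c
query mem[0x10]=0x85, mem[0x12]=0x1a, mem[0x08]=0xf6, mem[0x07]=0xea, mem[0x17]=0x7b

MEM[0x10,0x12,0x08,0x07,0x17] = 85 1a f6 ea 7b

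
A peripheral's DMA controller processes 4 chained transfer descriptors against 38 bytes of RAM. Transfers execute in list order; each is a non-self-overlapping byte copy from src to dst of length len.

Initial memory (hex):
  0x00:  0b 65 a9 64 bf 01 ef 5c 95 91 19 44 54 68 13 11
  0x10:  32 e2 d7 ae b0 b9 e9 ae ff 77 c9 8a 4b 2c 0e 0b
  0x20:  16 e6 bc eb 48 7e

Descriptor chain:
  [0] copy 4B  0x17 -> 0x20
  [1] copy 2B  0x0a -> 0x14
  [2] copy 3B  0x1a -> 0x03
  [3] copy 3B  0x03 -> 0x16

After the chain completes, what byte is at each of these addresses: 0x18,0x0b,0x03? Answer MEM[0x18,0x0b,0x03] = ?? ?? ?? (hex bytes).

MEM[0x18,0x0b,0x03] = 4b 44 c9

  after D0: wrote 4B at 0x20 = aeff77c9
  after D1: wrote 2B at 0x14 = 1944
  after D2: wrote 3B at 0x03 = c98a4b
  after D3: wrote 3B at 0x16 = c98a4b
query mem[0x18]=0x4b, mem[0x0b]=0x44, mem[0x03]=0xc9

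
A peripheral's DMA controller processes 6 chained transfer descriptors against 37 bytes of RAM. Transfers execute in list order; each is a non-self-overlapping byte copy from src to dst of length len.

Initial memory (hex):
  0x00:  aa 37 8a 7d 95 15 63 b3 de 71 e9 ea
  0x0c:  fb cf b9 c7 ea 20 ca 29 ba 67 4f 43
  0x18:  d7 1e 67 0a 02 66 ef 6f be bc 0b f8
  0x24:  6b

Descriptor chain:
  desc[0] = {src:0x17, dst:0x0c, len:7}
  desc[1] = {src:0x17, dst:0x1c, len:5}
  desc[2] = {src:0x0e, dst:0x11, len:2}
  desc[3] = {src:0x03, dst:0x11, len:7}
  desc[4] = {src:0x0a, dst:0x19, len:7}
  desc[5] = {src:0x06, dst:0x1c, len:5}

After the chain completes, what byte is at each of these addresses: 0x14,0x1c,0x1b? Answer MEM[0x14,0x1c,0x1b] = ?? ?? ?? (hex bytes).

MEM[0x14,0x1c,0x1b] = 63 63 43

D0: mem[0x0c..0x12] <- [43 d7 1e 67 0a 02 66]
D1: mem[0x1c..0x20] <- [43 d7 1e 67 0a]
D2: mem[0x11..0x12] <- [1e 67]
D3: mem[0x11..0x17] <- [7d 95 15 63 b3 de 71]
D4: mem[0x19..0x1f] <- [e9 ea 43 d7 1e 67 0a]
D5: mem[0x1c..0x20] <- [63 b3 de 71 e9]
query mem[0x14]=0x63, mem[0x1c]=0x63, mem[0x1b]=0x43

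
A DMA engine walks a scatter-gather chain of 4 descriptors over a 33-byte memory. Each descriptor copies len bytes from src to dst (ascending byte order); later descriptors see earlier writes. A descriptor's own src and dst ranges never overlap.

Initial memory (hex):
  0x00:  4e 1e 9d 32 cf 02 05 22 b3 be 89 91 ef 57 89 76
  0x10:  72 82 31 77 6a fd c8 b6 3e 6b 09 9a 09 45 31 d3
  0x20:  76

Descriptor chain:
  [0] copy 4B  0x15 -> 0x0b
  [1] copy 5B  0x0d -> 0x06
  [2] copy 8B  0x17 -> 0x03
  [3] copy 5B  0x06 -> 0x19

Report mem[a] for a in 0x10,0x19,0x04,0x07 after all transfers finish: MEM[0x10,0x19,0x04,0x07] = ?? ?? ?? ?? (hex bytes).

MEM[0x10,0x19,0x04,0x07] = 72 09 3e 9a

  after D0: wrote 4B at 0x0b = fdc8b63e
  after D1: wrote 5B at 0x06 = b63e767282
  after D2: wrote 8B at 0x03 = b63e6b099a094531
  after D3: wrote 5B at 0x19 = 099a094531
query mem[0x10]=0x72, mem[0x19]=0x09, mem[0x04]=0x3e, mem[0x07]=0x9a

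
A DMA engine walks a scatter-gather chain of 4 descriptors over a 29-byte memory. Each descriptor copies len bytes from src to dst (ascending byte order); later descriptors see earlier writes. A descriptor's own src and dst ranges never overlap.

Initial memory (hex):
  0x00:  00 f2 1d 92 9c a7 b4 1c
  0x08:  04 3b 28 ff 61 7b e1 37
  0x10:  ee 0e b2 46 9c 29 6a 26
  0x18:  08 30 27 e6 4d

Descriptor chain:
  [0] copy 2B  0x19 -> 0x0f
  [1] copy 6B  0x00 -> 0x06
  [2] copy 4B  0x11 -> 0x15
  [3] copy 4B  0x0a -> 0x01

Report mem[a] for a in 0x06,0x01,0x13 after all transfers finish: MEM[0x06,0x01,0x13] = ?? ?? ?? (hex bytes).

[0] 0x19->0x0f len=2 : 30 27
[1] 0x00->0x06 len=6 : 00 f2 1d 92 9c a7
[2] 0x11->0x15 len=4 : 0e b2 46 9c
[3] 0x0a->0x01 len=4 : 9c a7 61 7b
query mem[0x06]=0x00, mem[0x01]=0x9c, mem[0x13]=0x46

MEM[0x06,0x01,0x13] = 00 9c 46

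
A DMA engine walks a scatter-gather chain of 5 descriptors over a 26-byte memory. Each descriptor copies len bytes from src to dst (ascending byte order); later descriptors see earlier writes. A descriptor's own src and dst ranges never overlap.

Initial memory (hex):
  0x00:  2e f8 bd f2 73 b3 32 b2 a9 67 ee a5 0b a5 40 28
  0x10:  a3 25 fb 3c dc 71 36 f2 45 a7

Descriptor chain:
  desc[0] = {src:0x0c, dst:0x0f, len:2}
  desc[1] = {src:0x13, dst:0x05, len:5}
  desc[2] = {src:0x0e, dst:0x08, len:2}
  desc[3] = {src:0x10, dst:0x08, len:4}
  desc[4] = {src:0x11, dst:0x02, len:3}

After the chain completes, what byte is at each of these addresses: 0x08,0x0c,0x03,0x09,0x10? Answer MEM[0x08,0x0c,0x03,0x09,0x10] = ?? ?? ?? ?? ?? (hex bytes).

#0 dst[0x0f+2] := {0x0b,0xa5}
#1 dst[0x05+5] := {0x3c,0xdc,0x71,0x36,0xf2}
#2 dst[0x08+2] := {0x40,0x0b}
#3 dst[0x08+4] := {0xa5,0x25,0xfb,0x3c}
#4 dst[0x02+3] := {0x25,0xfb,0x3c}
query mem[0x08]=0xa5, mem[0x0c]=0x0b, mem[0x03]=0xfb, mem[0x09]=0x25, mem[0x10]=0xa5

MEM[0x08,0x0c,0x03,0x09,0x10] = a5 0b fb 25 a5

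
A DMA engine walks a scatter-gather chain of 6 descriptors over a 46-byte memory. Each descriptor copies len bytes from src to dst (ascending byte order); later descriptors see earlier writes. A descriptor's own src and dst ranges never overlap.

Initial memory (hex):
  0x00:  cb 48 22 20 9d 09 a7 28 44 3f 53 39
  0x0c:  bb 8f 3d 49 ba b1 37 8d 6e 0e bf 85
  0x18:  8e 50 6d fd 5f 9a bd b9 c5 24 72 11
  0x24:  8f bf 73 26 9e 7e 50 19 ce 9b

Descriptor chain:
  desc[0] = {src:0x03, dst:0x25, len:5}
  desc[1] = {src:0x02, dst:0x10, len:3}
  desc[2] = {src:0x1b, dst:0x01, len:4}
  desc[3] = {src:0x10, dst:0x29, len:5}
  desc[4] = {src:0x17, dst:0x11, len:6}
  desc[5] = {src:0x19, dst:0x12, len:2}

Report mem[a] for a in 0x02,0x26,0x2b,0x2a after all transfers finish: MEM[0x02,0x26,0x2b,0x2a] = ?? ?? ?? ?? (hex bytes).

[0] 0x03->0x25 len=5 : 20 9d 09 a7 28
[1] 0x02->0x10 len=3 : 22 20 9d
[2] 0x1b->0x01 len=4 : fd 5f 9a bd
[3] 0x10->0x29 len=5 : 22 20 9d 8d 6e
[4] 0x17->0x11 len=6 : 85 8e 50 6d fd 5f
[5] 0x19->0x12 len=2 : 50 6d
query mem[0x02]=0x5f, mem[0x26]=0x9d, mem[0x2b]=0x9d, mem[0x2a]=0x20

MEM[0x02,0x26,0x2b,0x2a] = 5f 9d 9d 20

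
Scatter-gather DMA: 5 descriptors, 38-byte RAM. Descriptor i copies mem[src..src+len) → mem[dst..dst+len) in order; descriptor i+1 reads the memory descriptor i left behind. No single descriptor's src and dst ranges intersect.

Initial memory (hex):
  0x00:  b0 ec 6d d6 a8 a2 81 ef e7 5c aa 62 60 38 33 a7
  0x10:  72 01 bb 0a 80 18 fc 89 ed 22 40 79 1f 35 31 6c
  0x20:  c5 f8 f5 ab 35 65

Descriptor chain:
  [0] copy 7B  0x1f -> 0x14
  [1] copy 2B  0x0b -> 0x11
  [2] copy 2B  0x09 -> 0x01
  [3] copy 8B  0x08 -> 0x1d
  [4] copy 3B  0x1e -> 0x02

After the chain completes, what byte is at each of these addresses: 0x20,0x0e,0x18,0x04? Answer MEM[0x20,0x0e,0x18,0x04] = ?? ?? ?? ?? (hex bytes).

[0] 0x1f->0x14 len=7 : 6c c5 f8 f5 ab 35 65
[1] 0x0b->0x11 len=2 : 62 60
[2] 0x09->0x01 len=2 : 5c aa
[3] 0x08->0x1d len=8 : e7 5c aa 62 60 38 33 a7
[4] 0x1e->0x02 len=3 : 5c aa 62
query mem[0x20]=0x62, mem[0x0e]=0x33, mem[0x18]=0xab, mem[0x04]=0x62

MEM[0x20,0x0e,0x18,0x04] = 62 33 ab 62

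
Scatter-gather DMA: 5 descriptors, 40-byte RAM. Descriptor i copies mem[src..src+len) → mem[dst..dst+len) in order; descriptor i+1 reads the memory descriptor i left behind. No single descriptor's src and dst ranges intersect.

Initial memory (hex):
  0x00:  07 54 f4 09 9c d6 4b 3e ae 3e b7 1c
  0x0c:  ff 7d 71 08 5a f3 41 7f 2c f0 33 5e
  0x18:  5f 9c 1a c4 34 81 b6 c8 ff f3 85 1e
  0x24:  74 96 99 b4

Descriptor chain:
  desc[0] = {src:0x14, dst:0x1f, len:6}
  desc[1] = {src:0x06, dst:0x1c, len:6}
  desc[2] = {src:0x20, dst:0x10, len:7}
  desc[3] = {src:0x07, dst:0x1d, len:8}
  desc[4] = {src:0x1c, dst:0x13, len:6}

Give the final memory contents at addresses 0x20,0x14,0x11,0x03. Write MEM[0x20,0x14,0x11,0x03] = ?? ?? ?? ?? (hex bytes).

D0: mem[0x1f..0x24] <- [2c f0 33 5e 5f 9c]
D1: mem[0x1c..0x21] <- [4b 3e ae 3e b7 1c]
D2: mem[0x10..0x16] <- [b7 1c 5e 5f 9c 96 99]
D3: mem[0x1d..0x24] <- [3e ae 3e b7 1c ff 7d 71]
D4: mem[0x13..0x18] <- [4b 3e ae 3e b7 1c]
query mem[0x20]=0xb7, mem[0x14]=0x3e, mem[0x11]=0x1c, mem[0x03]=0x09

MEM[0x20,0x14,0x11,0x03] = b7 3e 1c 09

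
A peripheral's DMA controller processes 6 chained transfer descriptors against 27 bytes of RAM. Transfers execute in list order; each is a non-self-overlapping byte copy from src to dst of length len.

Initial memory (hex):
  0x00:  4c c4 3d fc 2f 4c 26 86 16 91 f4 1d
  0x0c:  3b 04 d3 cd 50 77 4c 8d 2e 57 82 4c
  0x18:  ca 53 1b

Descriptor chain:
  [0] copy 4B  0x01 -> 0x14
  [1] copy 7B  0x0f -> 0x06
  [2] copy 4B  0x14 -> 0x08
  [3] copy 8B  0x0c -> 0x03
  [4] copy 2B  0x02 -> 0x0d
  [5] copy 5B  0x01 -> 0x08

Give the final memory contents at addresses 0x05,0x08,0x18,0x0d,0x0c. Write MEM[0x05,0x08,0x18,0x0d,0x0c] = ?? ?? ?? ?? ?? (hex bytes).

#0 dst[0x14+4] := {0xc4,0x3d,0xfc,0x2f}
#1 dst[0x06+7] := {0xcd,0x50,0x77,0x4c,0x8d,0xc4,0x3d}
#2 dst[0x08+4] := {0xc4,0x3d,0xfc,0x2f}
#3 dst[0x03+8] := {0x3d,0x04,0xd3,0xcd,0x50,0x77,0x4c,0x8d}
#4 dst[0x0d+2] := {0x3d,0x3d}
#5 dst[0x08+5] := {0xc4,0x3d,0x3d,0x04,0xd3}
query mem[0x05]=0xd3, mem[0x08]=0xc4, mem[0x18]=0xca, mem[0x0d]=0x3d, mem[0x0c]=0xd3

MEM[0x05,0x08,0x18,0x0d,0x0c] = d3 c4 ca 3d d3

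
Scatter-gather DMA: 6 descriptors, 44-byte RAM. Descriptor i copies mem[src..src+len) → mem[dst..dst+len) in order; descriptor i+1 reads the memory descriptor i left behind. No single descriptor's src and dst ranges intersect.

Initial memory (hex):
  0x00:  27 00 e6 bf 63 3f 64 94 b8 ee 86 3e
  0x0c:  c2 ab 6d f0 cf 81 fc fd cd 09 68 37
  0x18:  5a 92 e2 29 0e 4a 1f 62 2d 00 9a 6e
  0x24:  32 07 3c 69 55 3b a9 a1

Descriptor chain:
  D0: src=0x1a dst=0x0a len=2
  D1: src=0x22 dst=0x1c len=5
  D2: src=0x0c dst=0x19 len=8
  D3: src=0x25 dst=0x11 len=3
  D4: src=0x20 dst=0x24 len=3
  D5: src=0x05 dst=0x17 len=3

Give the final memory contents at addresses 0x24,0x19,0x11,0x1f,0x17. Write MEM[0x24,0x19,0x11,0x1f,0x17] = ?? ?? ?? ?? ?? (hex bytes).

[0] 0x1a->0x0a len=2 : e2 29
[1] 0x22->0x1c len=5 : 9a 6e 32 07 3c
[2] 0x0c->0x19 len=8 : c2 ab 6d f0 cf 81 fc fd
[3] 0x25->0x11 len=3 : 07 3c 69
[4] 0x20->0x24 len=3 : fd 00 9a
[5] 0x05->0x17 len=3 : 3f 64 94
query mem[0x24]=0xfd, mem[0x19]=0x94, mem[0x11]=0x07, mem[0x1f]=0xfc, mem[0x17]=0x3f

MEM[0x24,0x19,0x11,0x1f,0x17] = fd 94 07 fc 3f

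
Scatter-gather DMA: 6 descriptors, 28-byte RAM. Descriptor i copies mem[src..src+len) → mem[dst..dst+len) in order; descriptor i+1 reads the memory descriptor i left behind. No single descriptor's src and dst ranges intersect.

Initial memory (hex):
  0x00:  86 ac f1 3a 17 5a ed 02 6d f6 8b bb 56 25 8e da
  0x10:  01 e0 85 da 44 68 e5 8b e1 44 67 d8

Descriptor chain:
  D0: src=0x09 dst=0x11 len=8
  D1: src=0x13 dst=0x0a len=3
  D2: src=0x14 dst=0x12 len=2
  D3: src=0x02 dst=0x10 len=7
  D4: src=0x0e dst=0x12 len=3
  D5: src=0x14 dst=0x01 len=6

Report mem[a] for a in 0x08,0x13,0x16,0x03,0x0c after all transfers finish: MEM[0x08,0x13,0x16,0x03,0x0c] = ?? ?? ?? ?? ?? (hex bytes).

MEM[0x08,0x13,0x16,0x03,0x0c] = 6d da 6d 6d 25

D0: mem[0x11..0x18] <- [f6 8b bb 56 25 8e da 01]
D1: mem[0x0a..0x0c] <- [bb 56 25]
D2: mem[0x12..0x13] <- [56 25]
D3: mem[0x10..0x16] <- [f1 3a 17 5a ed 02 6d]
D4: mem[0x12..0x14] <- [8e da f1]
D5: mem[0x01..0x06] <- [f1 02 6d da 01 44]
query mem[0x08]=0x6d, mem[0x13]=0xda, mem[0x16]=0x6d, mem[0x03]=0x6d, mem[0x0c]=0x25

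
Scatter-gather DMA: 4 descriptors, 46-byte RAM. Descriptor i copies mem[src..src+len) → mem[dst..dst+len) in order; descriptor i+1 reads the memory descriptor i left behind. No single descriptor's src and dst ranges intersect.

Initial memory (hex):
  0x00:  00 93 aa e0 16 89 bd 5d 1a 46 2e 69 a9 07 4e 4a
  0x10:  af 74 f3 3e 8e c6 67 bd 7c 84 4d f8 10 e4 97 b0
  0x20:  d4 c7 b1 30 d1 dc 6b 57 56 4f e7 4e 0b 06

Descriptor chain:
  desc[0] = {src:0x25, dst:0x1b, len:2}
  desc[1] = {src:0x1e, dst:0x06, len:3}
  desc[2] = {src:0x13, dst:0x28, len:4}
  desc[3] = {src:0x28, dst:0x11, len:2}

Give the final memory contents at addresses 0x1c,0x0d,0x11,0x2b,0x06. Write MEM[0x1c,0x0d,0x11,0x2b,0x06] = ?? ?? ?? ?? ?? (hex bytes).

MEM[0x1c,0x0d,0x11,0x2b,0x06] = 6b 07 3e 67 97

#0 dst[0x1b+2] := {0xdc,0x6b}
#1 dst[0x06+3] := {0x97,0xb0,0xd4}
#2 dst[0x28+4] := {0x3e,0x8e,0xc6,0x67}
#3 dst[0x11+2] := {0x3e,0x8e}
query mem[0x1c]=0x6b, mem[0x0d]=0x07, mem[0x11]=0x3e, mem[0x2b]=0x67, mem[0x06]=0x97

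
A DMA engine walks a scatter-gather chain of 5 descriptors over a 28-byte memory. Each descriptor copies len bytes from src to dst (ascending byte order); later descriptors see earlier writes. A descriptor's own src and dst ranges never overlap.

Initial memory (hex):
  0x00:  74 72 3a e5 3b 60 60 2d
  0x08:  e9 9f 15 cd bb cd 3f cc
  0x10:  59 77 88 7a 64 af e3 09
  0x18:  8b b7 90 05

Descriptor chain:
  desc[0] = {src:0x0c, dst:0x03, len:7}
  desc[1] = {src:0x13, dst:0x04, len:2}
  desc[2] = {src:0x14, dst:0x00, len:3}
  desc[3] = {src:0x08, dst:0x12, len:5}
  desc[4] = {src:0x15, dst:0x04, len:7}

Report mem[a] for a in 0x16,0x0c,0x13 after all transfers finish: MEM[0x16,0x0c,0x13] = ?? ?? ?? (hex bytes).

D0: mem[0x03..0x09] <- [bb cd 3f cc 59 77 88]
D1: mem[0x04..0x05] <- [7a 64]
D2: mem[0x00..0x02] <- [64 af e3]
D3: mem[0x12..0x16] <- [77 88 15 cd bb]
D4: mem[0x04..0x0a] <- [cd bb 09 8b b7 90 05]
query mem[0x16]=0xbb, mem[0x0c]=0xbb, mem[0x13]=0x88

MEM[0x16,0x0c,0x13] = bb bb 88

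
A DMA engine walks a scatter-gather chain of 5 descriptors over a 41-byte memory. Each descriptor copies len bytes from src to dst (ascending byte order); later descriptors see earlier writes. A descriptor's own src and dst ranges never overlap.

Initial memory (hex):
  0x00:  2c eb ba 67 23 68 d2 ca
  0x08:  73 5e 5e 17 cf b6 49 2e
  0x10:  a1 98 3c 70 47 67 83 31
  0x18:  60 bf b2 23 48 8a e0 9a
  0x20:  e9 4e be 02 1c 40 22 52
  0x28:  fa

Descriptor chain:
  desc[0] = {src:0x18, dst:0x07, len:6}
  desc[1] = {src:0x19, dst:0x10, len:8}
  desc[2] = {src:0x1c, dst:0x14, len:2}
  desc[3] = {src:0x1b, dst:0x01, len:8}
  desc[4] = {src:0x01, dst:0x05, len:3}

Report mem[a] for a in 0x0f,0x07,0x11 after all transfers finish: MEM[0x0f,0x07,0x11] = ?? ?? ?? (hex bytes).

MEM[0x0f,0x07,0x11] = 2e 8a b2

  after D0: wrote 6B at 0x07 = 60bfb223488a
  after D1: wrote 8B at 0x10 = bfb223488ae09ae9
  after D2: wrote 2B at 0x14 = 488a
  after D3: wrote 8B at 0x01 = 23488ae09ae94ebe
  after D4: wrote 3B at 0x05 = 23488a
query mem[0x0f]=0x2e, mem[0x07]=0x8a, mem[0x11]=0xb2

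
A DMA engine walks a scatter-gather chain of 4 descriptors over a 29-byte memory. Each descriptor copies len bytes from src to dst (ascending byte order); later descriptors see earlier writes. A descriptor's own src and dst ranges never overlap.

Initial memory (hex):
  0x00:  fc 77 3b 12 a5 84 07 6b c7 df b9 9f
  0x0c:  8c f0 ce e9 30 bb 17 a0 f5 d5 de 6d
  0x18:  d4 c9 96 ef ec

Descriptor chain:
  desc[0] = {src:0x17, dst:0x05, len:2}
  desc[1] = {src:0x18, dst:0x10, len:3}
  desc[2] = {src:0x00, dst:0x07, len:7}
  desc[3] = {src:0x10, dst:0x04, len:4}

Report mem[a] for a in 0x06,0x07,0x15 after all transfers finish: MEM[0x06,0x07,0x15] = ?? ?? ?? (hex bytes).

MEM[0x06,0x07,0x15] = 96 a0 d5

[0] 0x17->0x05 len=2 : 6d d4
[1] 0x18->0x10 len=3 : d4 c9 96
[2] 0x00->0x07 len=7 : fc 77 3b 12 a5 6d d4
[3] 0x10->0x04 len=4 : d4 c9 96 a0
query mem[0x06]=0x96, mem[0x07]=0xa0, mem[0x15]=0xd5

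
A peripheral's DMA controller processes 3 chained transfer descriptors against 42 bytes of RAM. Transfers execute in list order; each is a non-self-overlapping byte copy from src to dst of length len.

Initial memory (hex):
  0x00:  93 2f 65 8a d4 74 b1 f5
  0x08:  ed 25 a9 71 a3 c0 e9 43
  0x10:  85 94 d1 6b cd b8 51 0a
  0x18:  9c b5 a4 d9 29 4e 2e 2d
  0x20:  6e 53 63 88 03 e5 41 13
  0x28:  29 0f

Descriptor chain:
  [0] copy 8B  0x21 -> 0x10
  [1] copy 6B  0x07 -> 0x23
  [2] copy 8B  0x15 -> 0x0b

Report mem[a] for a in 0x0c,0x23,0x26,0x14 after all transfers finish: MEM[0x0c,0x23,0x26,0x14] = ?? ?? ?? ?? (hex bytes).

#0 dst[0x10+8] := {0x53,0x63,0x88,0x03,0xe5,0x41,0x13,0x29}
#1 dst[0x23+6] := {0xf5,0xed,0x25,0xa9,0x71,0xa3}
#2 dst[0x0b+8] := {0x41,0x13,0x29,0x9c,0xb5,0xa4,0xd9,0x29}
query mem[0x0c]=0x13, mem[0x23]=0xf5, mem[0x26]=0xa9, mem[0x14]=0xe5

MEM[0x0c,0x23,0x26,0x14] = 13 f5 a9 e5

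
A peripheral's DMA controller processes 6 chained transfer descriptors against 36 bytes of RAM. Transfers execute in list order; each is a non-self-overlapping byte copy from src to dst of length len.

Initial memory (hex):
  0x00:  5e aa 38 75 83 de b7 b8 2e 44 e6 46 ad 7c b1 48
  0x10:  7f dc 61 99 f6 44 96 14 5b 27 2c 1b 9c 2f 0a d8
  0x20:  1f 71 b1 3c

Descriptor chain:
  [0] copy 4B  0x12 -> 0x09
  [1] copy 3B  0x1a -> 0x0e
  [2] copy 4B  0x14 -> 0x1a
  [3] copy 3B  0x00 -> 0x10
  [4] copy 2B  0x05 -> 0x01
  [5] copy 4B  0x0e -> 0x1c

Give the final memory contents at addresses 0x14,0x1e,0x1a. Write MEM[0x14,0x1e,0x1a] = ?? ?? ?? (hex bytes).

D0: mem[0x09..0x0c] <- [61 99 f6 44]
D1: mem[0x0e..0x10] <- [2c 1b 9c]
D2: mem[0x1a..0x1d] <- [f6 44 96 14]
D3: mem[0x10..0x12] <- [5e aa 38]
D4: mem[0x01..0x02] <- [de b7]
D5: mem[0x1c..0x1f] <- [2c 1b 5e aa]
query mem[0x14]=0xf6, mem[0x1e]=0x5e, mem[0x1a]=0xf6

MEM[0x14,0x1e,0x1a] = f6 5e f6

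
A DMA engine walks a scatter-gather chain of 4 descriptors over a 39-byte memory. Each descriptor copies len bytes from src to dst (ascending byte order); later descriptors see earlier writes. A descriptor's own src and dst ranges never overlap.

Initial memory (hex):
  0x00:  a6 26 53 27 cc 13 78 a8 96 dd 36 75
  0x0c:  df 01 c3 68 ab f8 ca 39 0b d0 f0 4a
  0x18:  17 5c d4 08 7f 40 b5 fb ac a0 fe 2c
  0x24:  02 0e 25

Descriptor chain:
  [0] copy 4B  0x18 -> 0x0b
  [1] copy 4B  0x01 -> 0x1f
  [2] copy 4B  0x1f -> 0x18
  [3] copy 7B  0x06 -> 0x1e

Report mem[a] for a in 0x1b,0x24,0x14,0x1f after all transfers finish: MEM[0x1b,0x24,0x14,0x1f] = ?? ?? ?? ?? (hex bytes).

MEM[0x1b,0x24,0x14,0x1f] = cc 5c 0b a8

D0: mem[0x0b..0x0e] <- [17 5c d4 08]
D1: mem[0x1f..0x22] <- [26 53 27 cc]
D2: mem[0x18..0x1b] <- [26 53 27 cc]
D3: mem[0x1e..0x24] <- [78 a8 96 dd 36 17 5c]
query mem[0x1b]=0xcc, mem[0x24]=0x5c, mem[0x14]=0x0b, mem[0x1f]=0xa8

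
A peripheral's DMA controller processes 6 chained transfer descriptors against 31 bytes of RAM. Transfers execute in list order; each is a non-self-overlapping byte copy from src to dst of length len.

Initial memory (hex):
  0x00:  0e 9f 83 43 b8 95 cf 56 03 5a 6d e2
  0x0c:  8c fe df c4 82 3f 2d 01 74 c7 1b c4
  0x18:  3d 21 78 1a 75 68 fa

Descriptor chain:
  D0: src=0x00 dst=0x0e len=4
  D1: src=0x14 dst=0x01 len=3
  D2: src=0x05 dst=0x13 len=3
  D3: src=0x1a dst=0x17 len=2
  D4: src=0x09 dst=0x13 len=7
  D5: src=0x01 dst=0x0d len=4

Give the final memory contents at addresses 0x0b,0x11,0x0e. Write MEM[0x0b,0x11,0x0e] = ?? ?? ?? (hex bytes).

MEM[0x0b,0x11,0x0e] = e2 43 c7

#0 dst[0x0e+4] := {0x0e,0x9f,0x83,0x43}
#1 dst[0x01+3] := {0x74,0xc7,0x1b}
#2 dst[0x13+3] := {0x95,0xcf,0x56}
#3 dst[0x17+2] := {0x78,0x1a}
#4 dst[0x13+7] := {0x5a,0x6d,0xe2,0x8c,0xfe,0x0e,0x9f}
#5 dst[0x0d+4] := {0x74,0xc7,0x1b,0xb8}
query mem[0x0b]=0xe2, mem[0x11]=0x43, mem[0x0e]=0xc7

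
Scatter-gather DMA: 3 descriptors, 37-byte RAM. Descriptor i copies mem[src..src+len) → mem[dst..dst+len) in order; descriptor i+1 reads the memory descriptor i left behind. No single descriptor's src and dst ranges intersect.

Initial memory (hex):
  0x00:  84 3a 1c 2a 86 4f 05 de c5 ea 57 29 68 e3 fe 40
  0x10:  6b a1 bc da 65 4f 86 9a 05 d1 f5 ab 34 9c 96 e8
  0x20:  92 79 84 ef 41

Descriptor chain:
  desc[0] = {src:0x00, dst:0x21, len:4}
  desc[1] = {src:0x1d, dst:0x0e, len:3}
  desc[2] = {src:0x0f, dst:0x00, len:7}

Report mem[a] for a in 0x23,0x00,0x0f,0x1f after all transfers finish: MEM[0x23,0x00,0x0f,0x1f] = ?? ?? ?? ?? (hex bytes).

[0] 0x00->0x21 len=4 : 84 3a 1c 2a
[1] 0x1d->0x0e len=3 : 9c 96 e8
[2] 0x0f->0x00 len=7 : 96 e8 a1 bc da 65 4f
query mem[0x23]=0x1c, mem[0x00]=0x96, mem[0x0f]=0x96, mem[0x1f]=0xe8

MEM[0x23,0x00,0x0f,0x1f] = 1c 96 96 e8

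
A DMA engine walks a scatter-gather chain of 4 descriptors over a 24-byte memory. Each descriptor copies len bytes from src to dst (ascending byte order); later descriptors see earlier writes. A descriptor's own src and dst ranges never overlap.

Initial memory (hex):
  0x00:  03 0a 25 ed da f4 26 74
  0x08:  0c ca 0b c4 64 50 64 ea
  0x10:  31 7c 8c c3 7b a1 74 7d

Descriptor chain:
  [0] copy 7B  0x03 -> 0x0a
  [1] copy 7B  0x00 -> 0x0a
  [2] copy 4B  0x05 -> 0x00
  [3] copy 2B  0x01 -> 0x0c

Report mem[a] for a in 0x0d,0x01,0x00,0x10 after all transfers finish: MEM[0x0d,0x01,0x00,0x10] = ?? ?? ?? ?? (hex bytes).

  after D0: wrote 7B at 0x0a = eddaf426740cca
  after D1: wrote 7B at 0x0a = 030a25eddaf426
  after D2: wrote 4B at 0x00 = f426740c
  after D3: wrote 2B at 0x0c = 2674
query mem[0x0d]=0x74, mem[0x01]=0x26, mem[0x00]=0xf4, mem[0x10]=0x26

MEM[0x0d,0x01,0x00,0x10] = 74 26 f4 26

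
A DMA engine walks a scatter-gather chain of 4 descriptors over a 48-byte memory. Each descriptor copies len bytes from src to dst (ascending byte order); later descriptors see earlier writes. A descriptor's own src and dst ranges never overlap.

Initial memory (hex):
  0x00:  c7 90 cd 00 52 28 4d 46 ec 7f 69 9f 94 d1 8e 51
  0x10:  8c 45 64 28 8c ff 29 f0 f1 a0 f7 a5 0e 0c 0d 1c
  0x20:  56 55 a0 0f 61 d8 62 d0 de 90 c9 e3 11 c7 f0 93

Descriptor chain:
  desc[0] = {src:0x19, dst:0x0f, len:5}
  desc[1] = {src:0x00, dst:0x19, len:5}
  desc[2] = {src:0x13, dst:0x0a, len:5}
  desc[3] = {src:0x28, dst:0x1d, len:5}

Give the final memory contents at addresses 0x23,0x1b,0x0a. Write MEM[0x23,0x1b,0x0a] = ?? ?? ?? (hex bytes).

  after D0: wrote 5B at 0x0f = a0f7a50e0c
  after D1: wrote 5B at 0x19 = c790cd0052
  after D2: wrote 5B at 0x0a = 0c8cff29f0
  after D3: wrote 5B at 0x1d = de90c9e311
query mem[0x23]=0x0f, mem[0x1b]=0xcd, mem[0x0a]=0x0c

MEM[0x23,0x1b,0x0a] = 0f cd 0c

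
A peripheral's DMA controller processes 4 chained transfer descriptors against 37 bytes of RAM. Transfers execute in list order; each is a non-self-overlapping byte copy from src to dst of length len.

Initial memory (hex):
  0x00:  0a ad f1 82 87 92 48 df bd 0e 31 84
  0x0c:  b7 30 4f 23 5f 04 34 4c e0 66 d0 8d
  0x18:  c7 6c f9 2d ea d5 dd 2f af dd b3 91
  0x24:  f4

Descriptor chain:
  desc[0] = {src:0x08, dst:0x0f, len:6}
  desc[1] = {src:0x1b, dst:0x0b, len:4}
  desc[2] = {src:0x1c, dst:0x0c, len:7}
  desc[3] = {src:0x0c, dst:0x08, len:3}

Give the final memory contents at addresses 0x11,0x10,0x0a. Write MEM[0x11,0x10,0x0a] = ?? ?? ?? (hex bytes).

[0] 0x08->0x0f len=6 : bd 0e 31 84 b7 30
[1] 0x1b->0x0b len=4 : 2d ea d5 dd
[2] 0x1c->0x0c len=7 : ea d5 dd 2f af dd b3
[3] 0x0c->0x08 len=3 : ea d5 dd
query mem[0x11]=0xdd, mem[0x10]=0xaf, mem[0x0a]=0xdd

MEM[0x11,0x10,0x0a] = dd af dd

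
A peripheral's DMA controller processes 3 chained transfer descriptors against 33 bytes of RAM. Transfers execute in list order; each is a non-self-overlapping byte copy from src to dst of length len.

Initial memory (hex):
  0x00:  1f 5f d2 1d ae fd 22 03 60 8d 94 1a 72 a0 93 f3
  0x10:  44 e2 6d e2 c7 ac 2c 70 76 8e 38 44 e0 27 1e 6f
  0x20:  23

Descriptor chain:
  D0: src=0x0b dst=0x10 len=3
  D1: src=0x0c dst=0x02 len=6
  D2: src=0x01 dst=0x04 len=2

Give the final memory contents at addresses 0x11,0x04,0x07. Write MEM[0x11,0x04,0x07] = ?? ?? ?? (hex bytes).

D0: mem[0x10..0x12] <- [1a 72 a0]
D1: mem[0x02..0x07] <- [72 a0 93 f3 1a 72]
D2: mem[0x04..0x05] <- [5f 72]
query mem[0x11]=0x72, mem[0x04]=0x5f, mem[0x07]=0x72

MEM[0x11,0x04,0x07] = 72 5f 72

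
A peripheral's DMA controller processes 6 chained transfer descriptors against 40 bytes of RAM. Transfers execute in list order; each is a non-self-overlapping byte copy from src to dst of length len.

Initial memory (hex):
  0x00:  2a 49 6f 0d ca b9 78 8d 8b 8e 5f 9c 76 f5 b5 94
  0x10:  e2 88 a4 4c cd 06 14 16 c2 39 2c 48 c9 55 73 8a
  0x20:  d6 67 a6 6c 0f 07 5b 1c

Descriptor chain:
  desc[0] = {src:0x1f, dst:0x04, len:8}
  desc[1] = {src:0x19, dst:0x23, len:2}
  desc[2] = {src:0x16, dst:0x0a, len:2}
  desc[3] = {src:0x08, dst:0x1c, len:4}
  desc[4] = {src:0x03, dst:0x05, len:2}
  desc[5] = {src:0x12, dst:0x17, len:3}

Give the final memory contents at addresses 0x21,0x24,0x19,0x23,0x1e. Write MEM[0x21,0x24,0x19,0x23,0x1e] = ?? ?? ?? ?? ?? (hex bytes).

MEM[0x21,0x24,0x19,0x23,0x1e] = 67 2c cd 39 14

  after D0: wrote 8B at 0x04 = 8ad667a66c0f075b
  after D1: wrote 2B at 0x23 = 392c
  after D2: wrote 2B at 0x0a = 1416
  after D3: wrote 4B at 0x1c = 6c0f1416
  after D4: wrote 2B at 0x05 = 0d8a
  after D5: wrote 3B at 0x17 = a44ccd
query mem[0x21]=0x67, mem[0x24]=0x2c, mem[0x19]=0xcd, mem[0x23]=0x39, mem[0x1e]=0x14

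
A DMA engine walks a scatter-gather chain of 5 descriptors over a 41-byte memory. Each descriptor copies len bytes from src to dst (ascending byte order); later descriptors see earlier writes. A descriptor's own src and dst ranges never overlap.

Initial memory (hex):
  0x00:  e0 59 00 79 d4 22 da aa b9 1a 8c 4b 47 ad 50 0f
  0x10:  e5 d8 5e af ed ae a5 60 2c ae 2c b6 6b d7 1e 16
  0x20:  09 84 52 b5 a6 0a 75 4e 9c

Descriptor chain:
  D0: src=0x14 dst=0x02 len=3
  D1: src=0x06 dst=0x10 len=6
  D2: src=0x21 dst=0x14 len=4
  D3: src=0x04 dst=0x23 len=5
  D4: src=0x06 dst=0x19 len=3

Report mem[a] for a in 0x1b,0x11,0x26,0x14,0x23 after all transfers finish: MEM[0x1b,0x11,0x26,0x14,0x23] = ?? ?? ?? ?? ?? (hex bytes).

  after D0: wrote 3B at 0x02 = edaea5
  after D1: wrote 6B at 0x10 = daaab91a8c4b
  after D2: wrote 4B at 0x14 = 8452b5a6
  after D3: wrote 5B at 0x23 = a522daaab9
  after D4: wrote 3B at 0x19 = daaab9
query mem[0x1b]=0xb9, mem[0x11]=0xaa, mem[0x26]=0xaa, mem[0x14]=0x84, mem[0x23]=0xa5

MEM[0x1b,0x11,0x26,0x14,0x23] = b9 aa aa 84 a5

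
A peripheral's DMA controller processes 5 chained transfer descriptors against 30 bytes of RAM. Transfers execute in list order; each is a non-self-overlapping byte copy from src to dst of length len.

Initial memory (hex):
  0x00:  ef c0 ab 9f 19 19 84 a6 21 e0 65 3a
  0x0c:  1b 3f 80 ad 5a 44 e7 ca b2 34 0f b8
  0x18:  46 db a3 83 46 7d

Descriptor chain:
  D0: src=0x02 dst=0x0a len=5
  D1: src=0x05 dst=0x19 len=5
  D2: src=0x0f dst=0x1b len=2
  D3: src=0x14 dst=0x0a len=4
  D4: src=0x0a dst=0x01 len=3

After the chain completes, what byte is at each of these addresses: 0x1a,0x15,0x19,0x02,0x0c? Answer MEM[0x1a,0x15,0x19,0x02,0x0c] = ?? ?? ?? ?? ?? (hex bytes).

#0 dst[0x0a+5] := {0xab,0x9f,0x19,0x19,0x84}
#1 dst[0x19+5] := {0x19,0x84,0xa6,0x21,0xe0}
#2 dst[0x1b+2] := {0xad,0x5a}
#3 dst[0x0a+4] := {0xb2,0x34,0x0f,0xb8}
#4 dst[0x01+3] := {0xb2,0x34,0x0f}
query mem[0x1a]=0x84, mem[0x15]=0x34, mem[0x19]=0x19, mem[0x02]=0x34, mem[0x0c]=0x0f

MEM[0x1a,0x15,0x19,0x02,0x0c] = 84 34 19 34 0f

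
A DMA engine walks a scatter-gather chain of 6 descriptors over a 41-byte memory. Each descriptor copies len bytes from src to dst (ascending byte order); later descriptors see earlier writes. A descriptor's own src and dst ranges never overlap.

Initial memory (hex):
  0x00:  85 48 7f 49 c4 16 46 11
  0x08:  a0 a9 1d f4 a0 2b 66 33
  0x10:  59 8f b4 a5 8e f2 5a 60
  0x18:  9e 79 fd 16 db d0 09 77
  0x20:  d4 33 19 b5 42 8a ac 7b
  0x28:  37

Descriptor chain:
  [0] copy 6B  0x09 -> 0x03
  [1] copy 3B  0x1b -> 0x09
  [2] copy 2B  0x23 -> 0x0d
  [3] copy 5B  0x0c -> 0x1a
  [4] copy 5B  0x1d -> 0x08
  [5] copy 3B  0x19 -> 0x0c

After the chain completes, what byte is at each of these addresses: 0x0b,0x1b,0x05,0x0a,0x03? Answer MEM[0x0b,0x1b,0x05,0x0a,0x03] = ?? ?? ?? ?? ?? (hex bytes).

#0 dst[0x03+6] := {0xa9,0x1d,0xf4,0xa0,0x2b,0x66}
#1 dst[0x09+3] := {0x16,0xdb,0xd0}
#2 dst[0x0d+2] := {0xb5,0x42}
#3 dst[0x1a+5] := {0xa0,0xb5,0x42,0x33,0x59}
#4 dst[0x08+5] := {0x33,0x59,0x77,0xd4,0x33}
#5 dst[0x0c+3] := {0x79,0xa0,0xb5}
query mem[0x0b]=0xd4, mem[0x1b]=0xb5, mem[0x05]=0xf4, mem[0x0a]=0x77, mem[0x03]=0xa9

MEM[0x0b,0x1b,0x05,0x0a,0x03] = d4 b5 f4 77 a9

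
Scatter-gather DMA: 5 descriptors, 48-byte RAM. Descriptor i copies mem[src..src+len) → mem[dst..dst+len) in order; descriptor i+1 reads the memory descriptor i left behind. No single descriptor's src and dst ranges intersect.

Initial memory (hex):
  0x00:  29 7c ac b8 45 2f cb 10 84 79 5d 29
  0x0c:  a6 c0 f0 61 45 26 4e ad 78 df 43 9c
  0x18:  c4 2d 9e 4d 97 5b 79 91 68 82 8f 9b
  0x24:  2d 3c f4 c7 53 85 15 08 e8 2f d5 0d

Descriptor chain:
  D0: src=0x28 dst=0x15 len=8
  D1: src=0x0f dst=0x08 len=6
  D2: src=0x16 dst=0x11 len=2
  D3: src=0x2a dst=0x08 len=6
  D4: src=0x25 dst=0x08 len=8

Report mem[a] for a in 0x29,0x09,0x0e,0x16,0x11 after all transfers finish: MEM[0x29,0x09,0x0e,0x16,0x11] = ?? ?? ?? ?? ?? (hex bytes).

#0 dst[0x15+8] := {0x53,0x85,0x15,0x08,0xe8,0x2f,0xd5,0x0d}
#1 dst[0x08+6] := {0x61,0x45,0x26,0x4e,0xad,0x78}
#2 dst[0x11+2] := {0x85,0x15}
#3 dst[0x08+6] := {0x15,0x08,0xe8,0x2f,0xd5,0x0d}
#4 dst[0x08+8] := {0x3c,0xf4,0xc7,0x53,0x85,0x15,0x08,0xe8}
query mem[0x29]=0x85, mem[0x09]=0xf4, mem[0x0e]=0x08, mem[0x16]=0x85, mem[0x11]=0x85

MEM[0x29,0x09,0x0e,0x16,0x11] = 85 f4 08 85 85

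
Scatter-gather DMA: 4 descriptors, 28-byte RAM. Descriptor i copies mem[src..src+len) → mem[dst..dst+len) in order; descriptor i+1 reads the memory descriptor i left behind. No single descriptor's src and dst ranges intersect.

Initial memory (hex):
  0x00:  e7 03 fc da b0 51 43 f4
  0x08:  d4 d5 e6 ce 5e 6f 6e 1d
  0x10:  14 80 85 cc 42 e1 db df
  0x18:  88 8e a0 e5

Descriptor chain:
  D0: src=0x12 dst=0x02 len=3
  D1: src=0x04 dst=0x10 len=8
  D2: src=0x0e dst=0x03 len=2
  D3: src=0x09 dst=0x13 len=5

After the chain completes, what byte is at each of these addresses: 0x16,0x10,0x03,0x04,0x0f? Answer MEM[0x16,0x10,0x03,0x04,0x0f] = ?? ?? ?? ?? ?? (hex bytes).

MEM[0x16,0x10,0x03,0x04,0x0f] = 5e 42 6e 1d 1d

#0 dst[0x02+3] := {0x85,0xcc,0x42}
#1 dst[0x10+8] := {0x42,0x51,0x43,0xf4,0xd4,0xd5,0xe6,0xce}
#2 dst[0x03+2] := {0x6e,0x1d}
#3 dst[0x13+5] := {0xd5,0xe6,0xce,0x5e,0x6f}
query mem[0x16]=0x5e, mem[0x10]=0x42, mem[0x03]=0x6e, mem[0x04]=0x1d, mem[0x0f]=0x1d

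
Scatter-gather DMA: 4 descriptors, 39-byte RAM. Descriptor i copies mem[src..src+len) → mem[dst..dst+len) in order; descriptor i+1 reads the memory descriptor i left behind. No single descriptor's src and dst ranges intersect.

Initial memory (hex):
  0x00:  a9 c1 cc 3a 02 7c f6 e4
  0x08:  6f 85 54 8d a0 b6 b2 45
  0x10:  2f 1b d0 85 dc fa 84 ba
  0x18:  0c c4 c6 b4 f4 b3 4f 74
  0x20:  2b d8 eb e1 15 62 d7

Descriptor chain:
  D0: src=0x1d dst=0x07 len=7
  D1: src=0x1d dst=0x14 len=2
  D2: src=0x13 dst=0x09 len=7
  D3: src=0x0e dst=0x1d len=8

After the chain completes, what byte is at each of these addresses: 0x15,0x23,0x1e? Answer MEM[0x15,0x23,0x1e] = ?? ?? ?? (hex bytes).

MEM[0x15,0x23,0x1e] = 4f b3 c4

  after D0: wrote 7B at 0x07 = b34f742bd8ebe1
  after D1: wrote 2B at 0x14 = b34f
  after D2: wrote 7B at 0x09 = 85b34f84ba0cc4
  after D3: wrote 8B at 0x1d = 0cc42f1bd085b34f
query mem[0x15]=0x4f, mem[0x23]=0xb3, mem[0x1e]=0xc4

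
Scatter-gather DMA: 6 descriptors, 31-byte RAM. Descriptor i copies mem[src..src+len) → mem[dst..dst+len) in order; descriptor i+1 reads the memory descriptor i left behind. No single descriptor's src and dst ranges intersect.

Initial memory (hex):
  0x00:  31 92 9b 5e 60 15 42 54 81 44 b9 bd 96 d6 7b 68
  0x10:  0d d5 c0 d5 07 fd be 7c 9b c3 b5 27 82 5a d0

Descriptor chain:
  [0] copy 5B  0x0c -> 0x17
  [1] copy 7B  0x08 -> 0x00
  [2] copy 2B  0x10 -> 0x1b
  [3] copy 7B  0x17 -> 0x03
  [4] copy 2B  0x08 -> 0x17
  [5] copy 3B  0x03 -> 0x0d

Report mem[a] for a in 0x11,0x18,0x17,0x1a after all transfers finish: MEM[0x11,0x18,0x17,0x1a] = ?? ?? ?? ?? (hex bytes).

  after D0: wrote 5B at 0x17 = 96d67b680d
  after D1: wrote 7B at 0x00 = 8144b9bd96d67b
  after D2: wrote 2B at 0x1b = 0dd5
  after D3: wrote 7B at 0x03 = 96d67b680dd55a
  after D4: wrote 2B at 0x17 = d55a
  after D5: wrote 3B at 0x0d = 96d67b
query mem[0x11]=0xd5, mem[0x18]=0x5a, mem[0x17]=0xd5, mem[0x1a]=0x68

MEM[0x11,0x18,0x17,0x1a] = d5 5a d5 68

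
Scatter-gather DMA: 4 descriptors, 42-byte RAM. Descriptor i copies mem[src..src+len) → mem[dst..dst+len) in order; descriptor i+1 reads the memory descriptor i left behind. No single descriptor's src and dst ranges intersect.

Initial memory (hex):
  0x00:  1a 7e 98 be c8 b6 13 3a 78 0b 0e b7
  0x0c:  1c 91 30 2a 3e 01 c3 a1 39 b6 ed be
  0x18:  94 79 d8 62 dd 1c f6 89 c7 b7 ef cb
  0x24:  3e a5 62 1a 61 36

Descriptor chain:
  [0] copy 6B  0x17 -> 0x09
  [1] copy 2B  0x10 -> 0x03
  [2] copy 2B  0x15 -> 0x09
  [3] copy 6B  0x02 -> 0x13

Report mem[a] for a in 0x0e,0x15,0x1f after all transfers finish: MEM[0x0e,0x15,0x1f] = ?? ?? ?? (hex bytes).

MEM[0x0e,0x15,0x1f] = dd 01 89

#0 dst[0x09+6] := {0xbe,0x94,0x79,0xd8,0x62,0xdd}
#1 dst[0x03+2] := {0x3e,0x01}
#2 dst[0x09+2] := {0xb6,0xed}
#3 dst[0x13+6] := {0x98,0x3e,0x01,0xb6,0x13,0x3a}
query mem[0x0e]=0xdd, mem[0x15]=0x01, mem[0x1f]=0x89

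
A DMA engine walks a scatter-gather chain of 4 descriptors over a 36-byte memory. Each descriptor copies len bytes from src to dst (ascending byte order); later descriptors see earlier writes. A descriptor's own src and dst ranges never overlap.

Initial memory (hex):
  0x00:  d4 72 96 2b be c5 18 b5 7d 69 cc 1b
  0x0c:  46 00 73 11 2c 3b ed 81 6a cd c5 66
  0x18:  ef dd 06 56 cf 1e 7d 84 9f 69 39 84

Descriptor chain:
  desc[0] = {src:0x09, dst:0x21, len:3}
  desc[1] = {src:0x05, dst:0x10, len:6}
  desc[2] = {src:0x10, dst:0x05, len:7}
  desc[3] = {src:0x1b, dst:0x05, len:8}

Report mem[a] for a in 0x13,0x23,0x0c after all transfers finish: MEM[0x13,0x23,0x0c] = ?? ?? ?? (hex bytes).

[0] 0x09->0x21 len=3 : 69 cc 1b
[1] 0x05->0x10 len=6 : c5 18 b5 7d 69 cc
[2] 0x10->0x05 len=7 : c5 18 b5 7d 69 cc c5
[3] 0x1b->0x05 len=8 : 56 cf 1e 7d 84 9f 69 cc
query mem[0x13]=0x7d, mem[0x23]=0x1b, mem[0x0c]=0xcc

MEM[0x13,0x23,0x0c] = 7d 1b cc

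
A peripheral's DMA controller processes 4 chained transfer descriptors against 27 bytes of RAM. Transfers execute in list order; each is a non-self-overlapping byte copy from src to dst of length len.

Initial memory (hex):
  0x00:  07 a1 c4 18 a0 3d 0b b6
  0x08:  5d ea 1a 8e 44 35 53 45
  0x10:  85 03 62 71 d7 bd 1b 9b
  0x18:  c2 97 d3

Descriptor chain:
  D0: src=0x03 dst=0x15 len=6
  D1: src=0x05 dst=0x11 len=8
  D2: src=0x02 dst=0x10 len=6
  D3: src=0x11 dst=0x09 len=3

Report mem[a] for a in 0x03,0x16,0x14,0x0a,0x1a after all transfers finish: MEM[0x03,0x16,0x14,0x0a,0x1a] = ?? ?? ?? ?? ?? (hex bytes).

MEM[0x03,0x16,0x14,0x0a,0x1a] = 18 1a 0b a0 5d

[0] 0x03->0x15 len=6 : 18 a0 3d 0b b6 5d
[1] 0x05->0x11 len=8 : 3d 0b b6 5d ea 1a 8e 44
[2] 0x02->0x10 len=6 : c4 18 a0 3d 0b b6
[3] 0x11->0x09 len=3 : 18 a0 3d
query mem[0x03]=0x18, mem[0x16]=0x1a, mem[0x14]=0x0b, mem[0x0a]=0xa0, mem[0x1a]=0x5d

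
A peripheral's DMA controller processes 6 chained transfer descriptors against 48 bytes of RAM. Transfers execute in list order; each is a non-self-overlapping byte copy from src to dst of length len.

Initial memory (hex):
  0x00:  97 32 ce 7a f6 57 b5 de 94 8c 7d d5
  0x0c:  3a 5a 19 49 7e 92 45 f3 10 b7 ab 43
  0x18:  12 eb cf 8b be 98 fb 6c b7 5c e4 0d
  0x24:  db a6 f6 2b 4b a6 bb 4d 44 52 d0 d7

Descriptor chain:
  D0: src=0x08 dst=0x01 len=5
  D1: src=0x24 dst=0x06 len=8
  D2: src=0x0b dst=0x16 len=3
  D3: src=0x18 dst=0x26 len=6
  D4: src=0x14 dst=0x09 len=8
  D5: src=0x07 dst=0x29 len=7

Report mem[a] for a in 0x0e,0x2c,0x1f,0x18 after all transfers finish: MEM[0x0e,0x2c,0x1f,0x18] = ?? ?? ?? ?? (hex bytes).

#0 dst[0x01+5] := {0x94,0x8c,0x7d,0xd5,0x3a}
#1 dst[0x06+8] := {0xdb,0xa6,0xf6,0x2b,0x4b,0xa6,0xbb,0x4d}
#2 dst[0x16+3] := {0xa6,0xbb,0x4d}
#3 dst[0x26+6] := {0x4d,0xeb,0xcf,0x8b,0xbe,0x98}
#4 dst[0x09+8] := {0x10,0xb7,0xa6,0xbb,0x4d,0xeb,0xcf,0x8b}
#5 dst[0x29+7] := {0xa6,0xf6,0x10,0xb7,0xa6,0xbb,0x4d}
query mem[0x0e]=0xeb, mem[0x2c]=0xb7, mem[0x1f]=0x6c, mem[0x18]=0x4d

MEM[0x0e,0x2c,0x1f,0x18] = eb b7 6c 4d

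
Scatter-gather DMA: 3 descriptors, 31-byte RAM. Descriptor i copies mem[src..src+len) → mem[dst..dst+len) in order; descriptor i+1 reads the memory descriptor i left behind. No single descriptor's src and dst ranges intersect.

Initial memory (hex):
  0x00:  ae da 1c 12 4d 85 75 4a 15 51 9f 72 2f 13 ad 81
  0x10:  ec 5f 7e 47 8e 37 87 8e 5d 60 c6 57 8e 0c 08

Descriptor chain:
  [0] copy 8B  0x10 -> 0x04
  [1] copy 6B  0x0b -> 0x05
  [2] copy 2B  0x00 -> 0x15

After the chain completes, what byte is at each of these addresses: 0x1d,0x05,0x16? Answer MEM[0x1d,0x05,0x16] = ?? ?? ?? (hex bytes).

MEM[0x1d,0x05,0x16] = 0c 8e da

#0 dst[0x04+8] := {0xec,0x5f,0x7e,0x47,0x8e,0x37,0x87,0x8e}
#1 dst[0x05+6] := {0x8e,0x2f,0x13,0xad,0x81,0xec}
#2 dst[0x15+2] := {0xae,0xda}
query mem[0x1d]=0x0c, mem[0x05]=0x8e, mem[0x16]=0xda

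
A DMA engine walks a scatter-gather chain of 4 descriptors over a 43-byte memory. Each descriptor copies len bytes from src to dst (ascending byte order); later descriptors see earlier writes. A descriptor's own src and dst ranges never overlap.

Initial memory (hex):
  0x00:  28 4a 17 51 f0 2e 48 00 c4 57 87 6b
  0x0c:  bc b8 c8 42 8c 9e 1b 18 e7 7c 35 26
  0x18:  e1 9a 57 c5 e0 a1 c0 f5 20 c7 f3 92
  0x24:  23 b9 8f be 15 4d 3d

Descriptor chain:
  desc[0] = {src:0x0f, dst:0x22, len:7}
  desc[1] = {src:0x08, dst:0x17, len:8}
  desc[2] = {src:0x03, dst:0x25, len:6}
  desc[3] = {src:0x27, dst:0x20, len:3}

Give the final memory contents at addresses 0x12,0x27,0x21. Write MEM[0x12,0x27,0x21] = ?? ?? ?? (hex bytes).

MEM[0x12,0x27,0x21] = 1b 2e 48

#0 dst[0x22+7] := {0x42,0x8c,0x9e,0x1b,0x18,0xe7,0x7c}
#1 dst[0x17+8] := {0xc4,0x57,0x87,0x6b,0xbc,0xb8,0xc8,0x42}
#2 dst[0x25+6] := {0x51,0xf0,0x2e,0x48,0x00,0xc4}
#3 dst[0x20+3] := {0x2e,0x48,0x00}
query mem[0x12]=0x1b, mem[0x27]=0x2e, mem[0x21]=0x48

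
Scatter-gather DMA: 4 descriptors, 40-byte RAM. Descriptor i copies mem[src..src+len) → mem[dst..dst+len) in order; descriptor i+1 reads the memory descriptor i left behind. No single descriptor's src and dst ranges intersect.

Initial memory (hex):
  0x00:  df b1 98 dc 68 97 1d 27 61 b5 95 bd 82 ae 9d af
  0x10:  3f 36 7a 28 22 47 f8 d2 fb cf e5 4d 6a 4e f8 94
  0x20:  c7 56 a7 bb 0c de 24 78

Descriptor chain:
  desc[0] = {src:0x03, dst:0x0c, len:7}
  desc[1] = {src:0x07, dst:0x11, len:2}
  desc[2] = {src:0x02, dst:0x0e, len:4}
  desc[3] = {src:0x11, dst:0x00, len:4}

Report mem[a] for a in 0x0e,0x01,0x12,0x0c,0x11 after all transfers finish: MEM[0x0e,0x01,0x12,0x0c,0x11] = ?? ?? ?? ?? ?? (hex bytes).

MEM[0x0e,0x01,0x12,0x0c,0x11] = 98 61 61 dc 97

D0: mem[0x0c..0x12] <- [dc 68 97 1d 27 61 b5]
D1: mem[0x11..0x12] <- [27 61]
D2: mem[0x0e..0x11] <- [98 dc 68 97]
D3: mem[0x00..0x03] <- [97 61 28 22]
query mem[0x0e]=0x98, mem[0x01]=0x61, mem[0x12]=0x61, mem[0x0c]=0xdc, mem[0x11]=0x97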